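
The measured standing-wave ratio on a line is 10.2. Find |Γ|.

|Γ| = (S − 1)/(S + 1) = (10.2 − 1)/(10.2 + 1) = 9.2/11.2

|Γ| ≈ 0.821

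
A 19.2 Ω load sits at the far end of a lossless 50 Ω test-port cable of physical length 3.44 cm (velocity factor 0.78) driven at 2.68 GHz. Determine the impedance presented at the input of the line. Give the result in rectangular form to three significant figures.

Z_in ≈ 28.5 − j30.7 Ω

λ = v/f = 0.78·c / 2.68 GHz = 0.0873 m
βl = 2π·l/λ = 2π × 0.394 = 142°
tan(βl) = tan(142°) = -0.786
Z_in = Z_0·(Z_L + jZ_0·tanβl)/(Z_0 + jZ_L·tanβl)
     = 50·(19.2 − j39.3)/(50 − j15.1)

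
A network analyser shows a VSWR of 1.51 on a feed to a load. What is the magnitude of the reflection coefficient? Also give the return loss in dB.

|Γ| ≈ 0.203; return loss ≈ 13.8 dB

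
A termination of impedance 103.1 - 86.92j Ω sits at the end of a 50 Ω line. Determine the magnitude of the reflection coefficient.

Γ = (Z_L − Z_0)/(Z_L + Z_0) = (53.1 − j86.92)/(153.1 − j86.92)
|Γ| = 102/176

|Γ| ≈ 0.579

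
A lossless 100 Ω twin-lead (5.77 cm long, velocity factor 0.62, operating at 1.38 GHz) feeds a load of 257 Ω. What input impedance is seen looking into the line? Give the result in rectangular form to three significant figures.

λ = v/f = 0.62·c / 1.38 GHz = 0.135 m
βl = 2π·l/λ = 2π × 0.428 = 154°
tan(βl) = tan(154°) = -0.485
Z_in = Z_0·(Z_L + jZ_0·tanβl)/(Z_0 + jZ_L·tanβl)
     = 100·(257 − j48.5)/(100 − j125)

Z_in ≈ 124 + j106 Ω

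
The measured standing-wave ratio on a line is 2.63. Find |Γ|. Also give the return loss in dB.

|Γ| ≈ 0.449; return loss ≈ 6.95 dB

|Γ| = (S − 1)/(S + 1) = (2.63 − 1)/(2.63 + 1) = 1.63/3.63
RL = −20·log₁₀|Γ| = −20·log₁₀(0.449)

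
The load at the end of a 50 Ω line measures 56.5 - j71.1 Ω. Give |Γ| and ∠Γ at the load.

Γ = (Z_L − Z_0)/(Z_L + Z_0) = (6.5 − j71.1)/(106.5 − j71.1)
|Γ| = 71.4/128 = 0.558

Γ ≈ 0.558 ∠ -51°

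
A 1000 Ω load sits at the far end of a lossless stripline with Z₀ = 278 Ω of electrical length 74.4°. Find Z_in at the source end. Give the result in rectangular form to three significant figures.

Z_in ≈ 82.8 − j71.2 Ω

tan(βl) = tan(74.4°) = 3.58
Z_in = Z_0·(Z_L + jZ_0·tanβl)/(Z_0 + jZ_L·tanβl)
     = 278·(1000 + j996)/(278 + j3580)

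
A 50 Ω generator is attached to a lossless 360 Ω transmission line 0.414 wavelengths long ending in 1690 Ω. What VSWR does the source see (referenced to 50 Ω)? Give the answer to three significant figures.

VSWR ≈ 25.4

βl = 2π × 0.414 = 149°
tan(βl) = -0.6
Z_in = Z_0·(Z_L + jZ_0·tanβl)/(Z_0 + jZ_L·tanβl) = 257 + j509 Ω
Γ_s = (Z_in − Z_s)/(Z_in + Z_s) = (207 + j509)/(307 + j509), |Γ_s| = 0.924
VSWR = (1 + |Γ_s|)/(1 − |Γ_s|)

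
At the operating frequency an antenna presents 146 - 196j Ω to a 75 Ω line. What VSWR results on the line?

Γ = (Z_L − Z_0)/(Z_L + Z_0) = (71 − j196)/(221 − j196)
|Γ| = 208/295 = 0.706
VSWR = (1 + |Γ|)/(1 − |Γ|) = 1.71/0.294

VSWR ≈ 5.8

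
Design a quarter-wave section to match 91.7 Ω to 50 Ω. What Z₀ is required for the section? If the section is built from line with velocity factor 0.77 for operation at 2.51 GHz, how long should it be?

Z_qwt ≈ 67.7 Ω; length ≈ 2.3 cm

Z_qwt = √(Z_0·R_L) = √(50 × 91.7) = √4585
λ = 0.77·c/f = 0.092 m, so l = λ/4 = 0.023 m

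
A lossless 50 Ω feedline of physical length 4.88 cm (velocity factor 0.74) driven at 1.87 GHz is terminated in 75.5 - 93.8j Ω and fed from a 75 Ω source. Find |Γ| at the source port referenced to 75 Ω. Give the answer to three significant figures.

λ = v/f = 0.74·c / 1.87 GHz = 0.119 m
βl = 2π·l/λ = 2π × 0.411 = 148°
tan(βl) = -0.625
Z_in = Z_0·(Z_L + jZ_0·tanβl)/(Z_0 + jZ_L·tanβl) = 114 + j101 Ω
Γ_s = (Z_in − Z_s)/(Z_in + Z_s) = (39 + j101)/(189 + j101), |Γ_s| = 0.505

|Γ| ≈ 0.505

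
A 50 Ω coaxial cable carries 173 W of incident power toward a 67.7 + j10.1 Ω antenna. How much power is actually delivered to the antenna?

P_delivered ≈ 168 W

|Γ| = |(17.7 + j10.1)/(117.7 + j10.1)| = 0.173
|Γ|² = 0.0298
P_refl = |Γ|²·P_inc = 5.15 W, P_del = (1 − |Γ|²)·P_inc = 168 W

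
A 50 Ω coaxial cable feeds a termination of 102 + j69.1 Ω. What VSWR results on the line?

Γ = (Z_L − Z_0)/(Z_L + Z_0) = (52 + j69.1)/(152 + j69.1)
|Γ| = 86.5/167 = 0.518
VSWR = (1 + |Γ|)/(1 − |Γ|) = 1.52/0.482

VSWR ≈ 3.15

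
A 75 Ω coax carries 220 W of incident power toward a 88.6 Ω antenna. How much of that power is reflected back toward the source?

P_reflected ≈ 1.52 W

Γ = (88.6 − 75)/(88.6 + 75) = 0.0831
|Γ|² = 0.00691
P_refl = |Γ|²·P_inc = 1.52 W, P_del = (1 − |Γ|²)·P_inc = 218 W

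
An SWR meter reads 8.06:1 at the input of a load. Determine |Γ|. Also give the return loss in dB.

|Γ| = (S − 1)/(S + 1) = (8.06 − 1)/(8.06 + 1) = 7.06/9.06
RL = −20·log₁₀|Γ| = −20·log₁₀(0.779)

|Γ| ≈ 0.779; return loss ≈ 2.17 dB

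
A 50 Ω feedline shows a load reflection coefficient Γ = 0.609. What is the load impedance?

Z_L = Z_0·(1 + Γ)/(1 − Γ) = 50·(1.61)/(0.391)

Z_L ≈ 206 Ω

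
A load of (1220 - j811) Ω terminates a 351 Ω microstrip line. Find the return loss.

Γ = (869 − j811)/(1571 − j811), |Γ| = 0.672
RL = −20·log₁₀|Γ| = −20·log₁₀(0.672)

RL ≈ 3.45 dB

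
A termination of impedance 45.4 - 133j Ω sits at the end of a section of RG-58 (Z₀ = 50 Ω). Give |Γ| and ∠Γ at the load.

Γ ≈ 0.813 ∠ -37.6°

Γ = (Z_L − Z_0)/(Z_L + Z_0) = (-4.6 − j133)/(95.4 − j133)
|Γ| = 133/164 = 0.813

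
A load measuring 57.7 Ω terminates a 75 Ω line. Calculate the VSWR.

VSWR ≈ 1.3

For a purely resistive load, VSWR = R_L/Z_0 or Z_0/R_L (whichever > 1) = 75/57.7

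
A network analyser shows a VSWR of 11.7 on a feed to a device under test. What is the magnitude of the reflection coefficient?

|Γ| ≈ 0.843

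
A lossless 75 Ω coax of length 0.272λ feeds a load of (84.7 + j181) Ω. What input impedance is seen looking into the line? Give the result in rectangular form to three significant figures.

βl = 2π × 0.272 = 97.9°
tan(βl) = tan(97.9°) = -7.19
Z_in = Z_0·(Z_L + jZ_0·tanβl)/(Z_0 + jZ_L·tanβl)
     = 75·(84.7 − j358)/(1380 − j609)

Z_in ≈ 11.1 − j14.6 Ω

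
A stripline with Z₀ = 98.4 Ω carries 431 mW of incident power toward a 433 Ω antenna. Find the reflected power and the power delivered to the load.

Γ = (433 − 98.4)/(433 + 98.4) = 0.63
|Γ|² = 0.396
P_refl = |Γ|²·P_inc = 171 mW, P_del = (1 − |Γ|²)·P_inc = 260 mW

P_reflected ≈ 171 mW; P_delivered ≈ 260 mW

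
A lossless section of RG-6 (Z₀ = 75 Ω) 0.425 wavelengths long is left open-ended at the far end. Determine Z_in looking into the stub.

βl = 2π × 0.425 = 153°
tan(βl) = -0.51
For an open-ended stub, Z_in = −jZ_0·cot(βl) = −jZ_0/tan(βl)

Z_in ≈ +j147 Ω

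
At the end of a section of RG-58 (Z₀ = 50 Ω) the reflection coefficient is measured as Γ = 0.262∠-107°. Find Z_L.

Z_L = Z_0·(1 + Γ)/(1 − Γ) = 50·(0.923 − j0.251)/(1.08 + j0.251)

Z_L ≈ 38.1 − j20.5 Ω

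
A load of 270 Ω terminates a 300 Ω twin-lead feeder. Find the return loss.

Γ = (270 − 300)/(270 + 300) = -0.0526
RL = −20·log₁₀|Γ| = −20·log₁₀(0.0526)

RL ≈ 25.6 dB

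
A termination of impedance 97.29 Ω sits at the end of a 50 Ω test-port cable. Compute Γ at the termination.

Γ = 0.321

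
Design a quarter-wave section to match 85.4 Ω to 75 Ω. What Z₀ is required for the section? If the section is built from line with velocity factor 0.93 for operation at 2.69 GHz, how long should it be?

Z_qwt = √(Z_0·R_L) = √(75 × 85.4) = √6405
λ = 0.93·c/f = 0.104 m, so l = λ/4 = 0.0259 m

Z_qwt ≈ 80 Ω; length ≈ 2.59 cm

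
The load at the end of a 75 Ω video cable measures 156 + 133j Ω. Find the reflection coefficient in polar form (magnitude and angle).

Γ ≈ 0.584 ∠ 28.7°

Γ = (Z_L − Z_0)/(Z_L + Z_0) = (81 + j133)/(231 + j133)
|Γ| = 156/267 = 0.584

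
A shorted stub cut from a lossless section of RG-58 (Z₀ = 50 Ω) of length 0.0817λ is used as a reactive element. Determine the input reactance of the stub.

βl = 2π × 0.0817 = 29.4°
tan(βl) = 0.564
For a shorted stub, Z_in = jZ_0·tan(βl)

X_in ≈ 28.2 Ω (inductive)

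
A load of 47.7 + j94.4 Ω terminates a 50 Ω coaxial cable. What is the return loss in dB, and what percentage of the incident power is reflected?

Γ = (-2.3 + j94.4)/(97.7 + j94.4), |Γ| = 0.695
RL = −20·log₁₀(0.695) = 3.16 dB
P_refl/P_inc = |Γ|² = 0.483

RL ≈ 3.16 dB; 48.3% of incident power reflected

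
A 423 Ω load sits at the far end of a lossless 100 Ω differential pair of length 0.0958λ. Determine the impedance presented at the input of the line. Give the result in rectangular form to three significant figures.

βl = 2π × 0.0958 = 34.5°
tan(βl) = tan(34.5°) = 0.687
Z_in = Z_0·(Z_L + jZ_0·tanβl)/(Z_0 + jZ_L·tanβl)
     = 100·(423 + j68.7)/(100 + j291)

Z_in ≈ 65.9 − j123 Ω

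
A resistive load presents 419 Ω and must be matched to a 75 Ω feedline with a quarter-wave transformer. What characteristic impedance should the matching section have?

Z_qwt ≈ 177 Ω

Z_qwt = √(Z_0·R_L) = √(75 × 419) = √31420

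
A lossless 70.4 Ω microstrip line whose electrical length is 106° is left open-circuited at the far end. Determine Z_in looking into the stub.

tan(βl) = -3.49
For an open-circuited stub, Z_in = −jZ_0·cot(βl) = −jZ_0/tan(βl)

Z_in ≈ +j20.2 Ω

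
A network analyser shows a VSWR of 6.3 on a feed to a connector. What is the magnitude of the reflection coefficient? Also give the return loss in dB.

|Γ| = (S − 1)/(S + 1) = (6.3 − 1)/(6.3 + 1) = 5.3/7.3
RL = −20·log₁₀|Γ| = −20·log₁₀(0.726)

|Γ| ≈ 0.726; return loss ≈ 2.78 dB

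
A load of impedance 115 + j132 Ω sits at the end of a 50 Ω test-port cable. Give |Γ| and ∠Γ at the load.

Γ ≈ 0.696 ∠ 25.1°

Γ = (Z_L − Z_0)/(Z_L + Z_0) = (65 + j132)/(165 + j132)
|Γ| = 147/211 = 0.696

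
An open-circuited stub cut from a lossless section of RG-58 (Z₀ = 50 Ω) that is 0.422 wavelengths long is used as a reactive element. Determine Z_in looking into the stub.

βl = 2π × 0.422 = 152°
tan(βl) = -0.534
For an open-circuited stub, Z_in = −jZ_0·cot(βl) = −jZ_0/tan(βl)

Z_in ≈ +j93.7 Ω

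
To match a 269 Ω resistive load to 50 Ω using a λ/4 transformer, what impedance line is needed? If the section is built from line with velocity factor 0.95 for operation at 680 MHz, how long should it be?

Z_qwt ≈ 116 Ω; length ≈ 10.5 cm

Z_qwt = √(Z_0·R_L) = √(50 × 269) = √13450
λ = 0.95·c/f = 0.419 m, so l = λ/4 = 0.105 m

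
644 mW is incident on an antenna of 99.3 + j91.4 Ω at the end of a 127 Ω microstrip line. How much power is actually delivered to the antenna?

|Γ| = |(-27.7 + j91.4)/(226.3 + j91.4)| = 0.391
|Γ|² = 0.153
P_refl = |Γ|²·P_inc = 98.6 mW, P_del = (1 − |Γ|²)·P_inc = 545 mW

P_delivered ≈ 545 mW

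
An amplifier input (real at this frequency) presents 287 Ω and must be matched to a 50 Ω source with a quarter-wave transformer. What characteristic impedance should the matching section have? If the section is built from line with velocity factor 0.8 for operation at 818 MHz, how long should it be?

Z_qwt ≈ 120 Ω; length ≈ 7.33 cm

Z_qwt = √(Z_0·R_L) = √(50 × 287) = √14350
λ = 0.8·c/f = 0.293 m, so l = λ/4 = 0.0733 m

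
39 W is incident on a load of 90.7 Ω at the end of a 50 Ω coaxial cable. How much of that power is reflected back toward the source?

P_reflected ≈ 3.26 W

Γ = (90.7 − 50)/(90.7 + 50) = 0.289
|Γ|² = 0.0837
P_refl = |Γ|²·P_inc = 3.26 W, P_del = (1 − |Γ|²)·P_inc = 35.7 W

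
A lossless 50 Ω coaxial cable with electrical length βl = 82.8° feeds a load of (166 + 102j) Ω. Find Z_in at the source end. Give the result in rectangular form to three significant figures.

Z_in ≈ 11.5 − j12.9 Ω

tan(βl) = tan(82.8°) = 7.92
Z_in = Z_0·(Z_L + jZ_0·tanβl)/(Z_0 + jZ_L·tanβl)
     = 50·(166 + j498)/(-757 + j1310)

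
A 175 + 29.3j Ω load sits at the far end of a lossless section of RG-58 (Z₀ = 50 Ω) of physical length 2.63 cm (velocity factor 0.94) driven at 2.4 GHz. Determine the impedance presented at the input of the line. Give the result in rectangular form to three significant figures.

λ = v/f = 0.94·c / 2.4 GHz = 0.117 m
βl = 2π·l/λ = 2π × 0.224 = 80.6°
tan(βl) = tan(80.6°) = 6.03
Z_in = Z_0·(Z_L + jZ_0·tanβl)/(Z_0 + jZ_L·tanβl)
     = 50·(175 + j331)/(-127 + j1050)

Z_in ≈ 14.5 − j10 Ω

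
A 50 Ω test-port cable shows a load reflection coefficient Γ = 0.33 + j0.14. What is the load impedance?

Z_L = Z_0·(1 + Γ)/(1 − Γ) = 50·(1.33 + j0.14)/(0.67 − j0.14)

Z_L ≈ 93 + j29.9 Ω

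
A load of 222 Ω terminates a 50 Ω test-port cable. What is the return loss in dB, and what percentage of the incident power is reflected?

RL ≈ 3.98 dB; 40% of incident power reflected

Γ = (222 − 50)/(222 + 50) = 0.632
RL = −20·log₁₀(0.632) = 3.98 dB
P_refl/P_inc = |Γ|² = 0.4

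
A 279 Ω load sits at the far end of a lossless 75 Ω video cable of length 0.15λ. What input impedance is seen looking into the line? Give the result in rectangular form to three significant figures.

Z_in ≈ 29.7 − j48.7 Ω

βl = 2π × 0.15 = 54°
tan(βl) = tan(54°) = 1.38
Z_in = Z_0·(Z_L + jZ_0·tanβl)/(Z_0 + jZ_L·tanβl)
     = 75·(279 + j103)/(75 + j384)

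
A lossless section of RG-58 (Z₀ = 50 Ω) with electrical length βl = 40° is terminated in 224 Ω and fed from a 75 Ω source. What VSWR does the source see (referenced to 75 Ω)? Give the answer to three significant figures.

tan(βl) = 0.839
Z_in = Z_0·(Z_L + jZ_0·tanβl)/(Z_0 + jZ_L·tanβl) = 25.2 − j52.9 Ω
Γ_s = (Z_in − Z_s)/(Z_in + Z_s) = (-49.8 − j52.9)/(100 − j52.9), |Γ_s| = 0.641
VSWR = (1 + |Γ_s|)/(1 − |Γ_s|)

VSWR ≈ 4.57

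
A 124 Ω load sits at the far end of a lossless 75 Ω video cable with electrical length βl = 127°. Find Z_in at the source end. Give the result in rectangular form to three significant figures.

tan(βl) = tan(127°) = -1.33
Z_in = Z_0·(Z_L + jZ_0·tanβl)/(Z_0 + jZ_L·tanβl)
     = 75·(124 − j99.5)/(75 − j165)

Z_in ≈ 58.9 + j29.7 Ω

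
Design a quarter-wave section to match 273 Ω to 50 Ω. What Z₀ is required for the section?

Z_qwt = √(Z_0·R_L) = √(50 × 273) = √13650

Z_qwt ≈ 117 Ω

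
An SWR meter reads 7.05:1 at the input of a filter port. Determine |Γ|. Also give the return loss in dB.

|Γ| ≈ 0.752; return loss ≈ 2.48 dB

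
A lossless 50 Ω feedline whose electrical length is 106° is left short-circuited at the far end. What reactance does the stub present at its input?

X_in ≈ -174 Ω (capacitive)

tan(βl) = -3.49
For a short-circuited stub, Z_in = jZ_0·tan(βl)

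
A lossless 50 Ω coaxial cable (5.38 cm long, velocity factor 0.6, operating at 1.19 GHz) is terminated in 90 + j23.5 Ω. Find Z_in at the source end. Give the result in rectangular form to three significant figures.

λ = v/f = 0.6·c / 1.19 GHz = 0.151 m
βl = 2π·l/λ = 2π × 0.356 = 128°
tan(βl) = tan(128°) = -1.28
Z_in = Z_0·(Z_L + jZ_0·tanβl)/(Z_0 + jZ_L·tanβl)
     = 50·(90 − j40.4)/(80 − j115)

Z_in ≈ 30.2 + j18.1 Ω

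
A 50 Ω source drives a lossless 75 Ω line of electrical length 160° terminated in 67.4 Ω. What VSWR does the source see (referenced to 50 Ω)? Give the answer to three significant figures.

tan(βl) = -0.364
Z_in = Z_0·(Z_L + jZ_0·tanβl)/(Z_0 + jZ_L·tanβl) = 69 − j4.74 Ω
Γ_s = (Z_in − Z_s)/(Z_in + Z_s) = (19 − j4.74)/(119 − j4.74), |Γ_s| = 0.164
VSWR = (1 + |Γ_s|)/(1 − |Γ_s|)

VSWR ≈ 1.39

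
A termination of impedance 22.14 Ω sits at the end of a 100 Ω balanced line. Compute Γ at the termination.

Γ = -0.637

Γ = (Z_L − Z_0)/(Z_L + Z_0) = (22.14 − 100)/(22.14 + 100) = -77.86/122.1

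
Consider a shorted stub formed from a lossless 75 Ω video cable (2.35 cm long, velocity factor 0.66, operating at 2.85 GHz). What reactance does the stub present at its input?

X_in ≈ -121 Ω (capacitive)

λ = v/f = 0.66·c / 2.85 GHz = 0.0695 m
βl = 2π·l/λ = 2π × 0.338 = 122°
tan(βl) = -1.61
For a shorted stub, Z_in = jZ_0·tan(βl)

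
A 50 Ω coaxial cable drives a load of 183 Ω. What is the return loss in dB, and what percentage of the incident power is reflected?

Γ = (183 − 50)/(183 + 50) = 0.571
RL = −20·log₁₀(0.571) = 4.87 dB
P_refl/P_inc = |Γ|² = 0.326

RL ≈ 4.87 dB; 32.6% of incident power reflected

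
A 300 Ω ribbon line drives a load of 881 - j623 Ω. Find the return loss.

Γ = (581 − j623)/(1181 − j623), |Γ| = 0.638
RL = −20·log₁₀|Γ| = −20·log₁₀(0.638)

RL ≈ 3.9 dB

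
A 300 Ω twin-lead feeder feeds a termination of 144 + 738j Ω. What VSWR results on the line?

Γ = (Z_L − Z_0)/(Z_L + Z_0) = (-156 + j738)/(444 + j738)
|Γ| = 754/861 = 0.876
VSWR = (1 + |Γ|)/(1 − |Γ|) = 1.88/0.124

VSWR ≈ 15.1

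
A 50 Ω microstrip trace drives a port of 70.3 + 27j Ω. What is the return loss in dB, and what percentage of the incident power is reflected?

RL ≈ 11.2 dB; 7.51% of incident power reflected

Γ = (20.3 + j27)/(120.3 + j27), |Γ| = 0.274
RL = −20·log₁₀(0.274) = 11.2 dB
P_refl/P_inc = |Γ|² = 0.0751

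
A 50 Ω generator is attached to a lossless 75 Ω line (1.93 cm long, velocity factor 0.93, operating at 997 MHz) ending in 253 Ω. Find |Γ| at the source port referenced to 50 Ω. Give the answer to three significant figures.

|Γ| ≈ 0.642

λ = v/f = 0.93·c / 997 MHz = 0.28 m
βl = 2π·l/λ = 2π × 0.069 = 24.8°
tan(βl) = 0.463
Z_in = Z_0·(Z_L + jZ_0·tanβl)/(Z_0 + jZ_L·tanβl) = 89.4 − j105 Ω
Γ_s = (Z_in − Z_s)/(Z_in + Z_s) = (39.4 − j105)/(139 − j105), |Γ_s| = 0.642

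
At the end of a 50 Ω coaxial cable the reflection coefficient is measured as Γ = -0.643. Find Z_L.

Z_L = Z_0·(1 + Γ)/(1 − Γ) = 50·(0.357)/(1.64)

Z_L ≈ 10.9 Ω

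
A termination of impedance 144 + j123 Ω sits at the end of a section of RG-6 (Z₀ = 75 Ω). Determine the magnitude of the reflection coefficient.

Γ = (Z_L − Z_0)/(Z_L + Z_0) = (69 + j123)/(219 + j123)
|Γ| = 141/251

|Γ| ≈ 0.561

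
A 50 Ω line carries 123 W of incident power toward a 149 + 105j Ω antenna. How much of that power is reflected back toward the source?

|Γ| = |(99 + j105)/(199 + j105)| = 0.641
|Γ|² = 0.411
P_refl = |Γ|²·P_inc = 50.6 W, P_del = (1 − |Γ|²)·P_inc = 72.4 W

P_reflected ≈ 50.6 W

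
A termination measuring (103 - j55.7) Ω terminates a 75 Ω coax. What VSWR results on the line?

VSWR ≈ 2

Γ = (Z_L − Z_0)/(Z_L + Z_0) = (28 − j55.7)/(178 − j55.7)
|Γ| = 62.3/187 = 0.334
VSWR = (1 + |Γ|)/(1 − |Γ|) = 1.33/0.666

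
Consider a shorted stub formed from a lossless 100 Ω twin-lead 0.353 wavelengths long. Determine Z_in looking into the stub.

βl = 2π × 0.353 = 127°
tan(βl) = -1.32
For a shorted stub, Z_in = jZ_0·tan(βl)

Z_in ≈ −j132 Ω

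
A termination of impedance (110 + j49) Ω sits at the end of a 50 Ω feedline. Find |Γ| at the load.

|Γ| ≈ 0.463

Γ = (Z_L − Z_0)/(Z_L + Z_0) = (60 + j49)/(160 + j49)
|Γ| = 77.5/167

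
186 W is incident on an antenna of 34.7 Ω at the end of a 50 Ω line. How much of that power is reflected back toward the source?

Γ = (34.7 − 50)/(34.7 + 50) = -0.181
|Γ|² = 0.0326
P_refl = |Γ|²·P_inc = 6.07 W, P_del = (1 − |Γ|²)·P_inc = 180 W

P_reflected ≈ 6.07 W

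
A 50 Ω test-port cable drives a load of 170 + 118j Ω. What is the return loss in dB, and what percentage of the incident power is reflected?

Γ = (120 + j118)/(220 + j118), |Γ| = 0.674
RL = −20·log₁₀(0.674) = 3.43 dB
P_refl/P_inc = |Γ|² = 0.454

RL ≈ 3.43 dB; 45.4% of incident power reflected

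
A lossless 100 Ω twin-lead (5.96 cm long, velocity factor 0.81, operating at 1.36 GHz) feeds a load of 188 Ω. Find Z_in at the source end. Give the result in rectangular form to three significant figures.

Z_in ≈ 64.9 + j37.9 Ω

λ = v/f = 0.81·c / 1.36 GHz = 0.179 m
βl = 2π·l/λ = 2π × 0.334 = 120°
tan(βl) = tan(120°) = -1.73
Z_in = Z_0·(Z_L + jZ_0·tanβl)/(Z_0 + jZ_L·tanβl)
     = 100·(188 − j173)/(100 − j325)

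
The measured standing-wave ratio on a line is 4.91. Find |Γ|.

|Γ| = (S − 1)/(S + 1) = (4.91 − 1)/(4.91 + 1) = 3.91/5.91

|Γ| ≈ 0.662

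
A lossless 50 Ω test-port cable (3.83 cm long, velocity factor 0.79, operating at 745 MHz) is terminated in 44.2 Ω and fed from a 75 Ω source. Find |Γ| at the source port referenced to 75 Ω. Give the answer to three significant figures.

λ = v/f = 0.79·c / 745 MHz = 0.318 m
βl = 2π·l/λ = 2π × 0.12 = 43.3°
tan(βl) = 0.944
Z_in = Z_0·(Z_L + jZ_0·tanβl)/(Z_0 + jZ_L·tanβl) = 49.3 + j6.08 Ω
Γ_s = (Z_in − Z_s)/(Z_in + Z_s) = (-25.7 + j6.08)/(124 + j6.08), |Γ_s| = 0.212

|Γ| ≈ 0.212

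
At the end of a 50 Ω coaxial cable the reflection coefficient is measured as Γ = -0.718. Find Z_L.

Z_L ≈ 8.21 Ω

Z_L = Z_0·(1 + Γ)/(1 − Γ) = 50·(0.282)/(1.72)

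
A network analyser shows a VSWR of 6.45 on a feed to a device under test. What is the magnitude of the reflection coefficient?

|Γ| ≈ 0.732

|Γ| = (S − 1)/(S + 1) = (6.45 − 1)/(6.45 + 1) = 5.45/7.45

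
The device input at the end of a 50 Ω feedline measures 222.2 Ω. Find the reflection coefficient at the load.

Γ = 0.633

Γ = (Z_L − Z_0)/(Z_L + Z_0) = (222.2 − 50)/(222.2 + 50) = 172.2/272.2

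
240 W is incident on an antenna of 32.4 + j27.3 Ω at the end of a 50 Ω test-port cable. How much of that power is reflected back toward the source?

|Γ| = |(-17.6 + j27.3)/(82.4 + j27.3)| = 0.374
|Γ|² = 0.14
P_refl = |Γ|²·P_inc = 33.6 W, P_del = (1 − |Γ|²)·P_inc = 206 W

P_reflected ≈ 33.6 W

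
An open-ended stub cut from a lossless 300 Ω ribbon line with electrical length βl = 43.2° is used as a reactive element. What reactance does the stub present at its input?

X_in ≈ -319 Ω (capacitive)

tan(βl) = 0.939
For an open-ended stub, Z_in = −jZ_0·cot(βl) = −jZ_0/tan(βl)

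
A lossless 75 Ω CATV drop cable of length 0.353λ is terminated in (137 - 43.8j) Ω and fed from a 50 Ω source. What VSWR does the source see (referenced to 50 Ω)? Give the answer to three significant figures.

βl = 2π × 0.353 = 127°
tan(βl) = -1.32
Z_in = Z_0·(Z_L + jZ_0·tanβl)/(Z_0 + jZ_L·tanβl) = 63.9 + j50.7 Ω
Γ_s = (Z_in − Z_s)/(Z_in + Z_s) = (13.9 + j50.7)/(114 + j50.7), |Γ_s| = 0.421
VSWR = (1 + |Γ_s|)/(1 − |Γ_s|)

VSWR ≈ 2.46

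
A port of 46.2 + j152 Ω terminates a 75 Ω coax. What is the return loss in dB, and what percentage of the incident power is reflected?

RL ≈ 1.98 dB; 63.3% of incident power reflected

Γ = (-28.8 + j152)/(121.2 + j152), |Γ| = 0.796
RL = −20·log₁₀(0.796) = 1.98 dB
P_refl/P_inc = |Γ|² = 0.633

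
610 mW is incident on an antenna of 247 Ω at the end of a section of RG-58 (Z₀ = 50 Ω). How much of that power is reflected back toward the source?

P_reflected ≈ 268 mW

Γ = (247 − 50)/(247 + 50) = 0.663
|Γ|² = 0.44
P_refl = |Γ|²·P_inc = 268 mW, P_del = (1 − |Γ|²)·P_inc = 342 mW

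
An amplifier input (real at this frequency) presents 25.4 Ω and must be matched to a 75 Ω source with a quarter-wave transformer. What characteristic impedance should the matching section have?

Z_qwt ≈ 43.6 Ω

Z_qwt = √(Z_0·R_L) = √(75 × 25.4) = √1905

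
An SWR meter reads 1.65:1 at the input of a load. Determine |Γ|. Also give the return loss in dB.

|Γ| ≈ 0.245; return loss ≈ 12.2 dB

|Γ| = (S − 1)/(S + 1) = (1.65 − 1)/(1.65 + 1) = 0.65/2.65
RL = −20·log₁₀|Γ| = −20·log₁₀(0.245)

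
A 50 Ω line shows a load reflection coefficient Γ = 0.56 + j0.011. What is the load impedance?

Z_L ≈ 177 + j5.68 Ω

Z_L = Z_0·(1 + Γ)/(1 − Γ) = 50·(1.56 + j0.011)/(0.44 − j0.011)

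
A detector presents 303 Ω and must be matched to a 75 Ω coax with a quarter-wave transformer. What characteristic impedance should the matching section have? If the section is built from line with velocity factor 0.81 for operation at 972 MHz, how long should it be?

Z_qwt = √(Z_0·R_L) = √(75 × 303) = √22720
λ = 0.81·c/f = 0.25 m, so l = λ/4 = 0.0625 m

Z_qwt ≈ 151 Ω; length ≈ 6.25 cm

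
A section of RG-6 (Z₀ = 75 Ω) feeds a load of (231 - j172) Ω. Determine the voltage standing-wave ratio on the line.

VSWR ≈ 4.91

Γ = (Z_L − Z_0)/(Z_L + Z_0) = (156 − j172)/(306 − j172)
|Γ| = 232/351 = 0.662
VSWR = (1 + |Γ|)/(1 − |Γ|) = 1.66/0.338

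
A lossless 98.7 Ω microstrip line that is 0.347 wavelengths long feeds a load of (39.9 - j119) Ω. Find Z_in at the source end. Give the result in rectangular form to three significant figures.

βl = 2π × 0.347 = 125°
tan(βl) = tan(125°) = -1.43
Z_in = Z_0·(Z_L + jZ_0·tanβl)/(Z_0 + jZ_L·tanβl)
     = 98.7·(39.9 − j260)/(-71.8 − j57.2)

Z_in ≈ 141 + j246 Ω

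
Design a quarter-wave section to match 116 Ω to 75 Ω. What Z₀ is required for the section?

Z_qwt ≈ 93.3 Ω

Z_qwt = √(Z_0·R_L) = √(75 × 116) = √8700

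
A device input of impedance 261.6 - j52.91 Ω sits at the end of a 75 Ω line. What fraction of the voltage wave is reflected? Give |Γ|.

Γ = (Z_L − Z_0)/(Z_L + Z_0) = (186.6 − j52.91)/(336.6 − j52.91)
|Γ| = 194/341

|Γ| ≈ 0.569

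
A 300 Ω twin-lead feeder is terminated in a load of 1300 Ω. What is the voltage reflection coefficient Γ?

Γ = 0.625

Γ = (Z_L − Z_0)/(Z_L + Z_0) = (1300 − 300)/(1300 + 300) = 1000/1600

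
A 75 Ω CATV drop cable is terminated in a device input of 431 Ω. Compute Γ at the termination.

Γ = 0.704

Γ = (Z_L − Z_0)/(Z_L + Z_0) = (431 − 75)/(431 + 75) = 356/506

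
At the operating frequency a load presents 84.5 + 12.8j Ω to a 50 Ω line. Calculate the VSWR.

Γ = (Z_L − Z_0)/(Z_L + Z_0) = (34.5 + j12.8)/(134.5 + j12.8)
|Γ| = 36.8/135 = 0.272
VSWR = (1 + |Γ|)/(1 − |Γ|) = 1.27/0.728

VSWR ≈ 1.75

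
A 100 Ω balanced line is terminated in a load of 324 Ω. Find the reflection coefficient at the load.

Γ = 0.528

Γ = (Z_L − Z_0)/(Z_L + Z_0) = (324 − 100)/(324 + 100) = 224/424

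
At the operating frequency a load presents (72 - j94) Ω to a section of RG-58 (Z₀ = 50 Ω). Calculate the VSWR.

Γ = (Z_L − Z_0)/(Z_L + Z_0) = (22 − j94)/(122 − j94)
|Γ| = 96.5/154 = 0.627
VSWR = (1 + |Γ|)/(1 − |Γ|) = 1.63/0.373

VSWR ≈ 4.36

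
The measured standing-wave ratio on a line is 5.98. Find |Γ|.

|Γ| ≈ 0.713

|Γ| = (S − 1)/(S + 1) = (5.98 − 1)/(5.98 + 1) = 4.98/6.98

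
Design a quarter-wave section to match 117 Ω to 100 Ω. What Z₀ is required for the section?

Z_qwt ≈ 108 Ω

Z_qwt = √(Z_0·R_L) = √(100 × 117) = √11700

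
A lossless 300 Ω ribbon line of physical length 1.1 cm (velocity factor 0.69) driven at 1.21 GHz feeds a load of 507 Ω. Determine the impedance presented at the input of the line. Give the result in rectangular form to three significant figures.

λ = v/f = 0.69·c / 1.21 GHz = 0.171 m
βl = 2π·l/λ = 2π × 0.0643 = 23.1°
tan(βl) = tan(23.1°) = 0.428
Z_in = Z_0·(Z_L + jZ_0·tanβl)/(Z_0 + jZ_L·tanβl)
     = 300·(507 + j128)/(300 + j217)

Z_in ≈ 394 − j156 Ω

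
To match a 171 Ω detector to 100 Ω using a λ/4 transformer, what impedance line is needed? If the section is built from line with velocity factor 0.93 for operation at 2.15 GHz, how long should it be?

Z_qwt = √(Z_0·R_L) = √(100 × 171) = √17100
λ = 0.93·c/f = 0.13 m, so l = λ/4 = 0.0324 m

Z_qwt ≈ 131 Ω; length ≈ 3.24 cm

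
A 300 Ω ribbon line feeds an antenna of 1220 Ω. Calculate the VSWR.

VSWR ≈ 4.07

Γ = (1220 − 300)/(1220 + 300) = 0.605
VSWR = (1 + 0.605)/(1 − 0.605)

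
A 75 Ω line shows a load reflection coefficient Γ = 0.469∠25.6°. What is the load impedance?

Z_L = Z_0·(1 + Γ)/(1 − Γ) = 75·(1.42 + j0.203)/(0.577 − j0.203)

Z_L ≈ 156 + j81.3 Ω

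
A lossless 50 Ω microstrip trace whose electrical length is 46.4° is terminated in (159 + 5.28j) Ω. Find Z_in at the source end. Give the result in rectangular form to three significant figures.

tan(βl) = tan(46.4°) = 1.05
Z_in = Z_0·(Z_L + jZ_0·tanβl)/(Z_0 + jZ_L·tanβl)
     = 50·(159 + j57.8)/(44.5 + j167)

Z_in ≈ 28 − j40.2 Ω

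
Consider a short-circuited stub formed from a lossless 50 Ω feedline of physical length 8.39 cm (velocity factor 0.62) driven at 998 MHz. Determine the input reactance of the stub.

λ = v/f = 0.62·c / 998 MHz = 0.186 m
βl = 2π·l/λ = 2π × 0.45 = 162°
tan(βl) = -0.324
For a short-circuited stub, Z_in = jZ_0·tan(βl)

X_in ≈ -16.2 Ω (capacitive)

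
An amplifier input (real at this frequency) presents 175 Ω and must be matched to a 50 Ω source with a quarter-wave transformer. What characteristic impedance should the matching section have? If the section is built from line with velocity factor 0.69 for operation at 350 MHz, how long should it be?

Z_qwt ≈ 93.5 Ω; length ≈ 14.8 cm

Z_qwt = √(Z_0·R_L) = √(50 × 175) = √8750
λ = 0.69·c/f = 0.591 m, so l = λ/4 = 0.148 m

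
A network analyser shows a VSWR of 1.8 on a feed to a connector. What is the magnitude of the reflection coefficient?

|Γ| ≈ 0.286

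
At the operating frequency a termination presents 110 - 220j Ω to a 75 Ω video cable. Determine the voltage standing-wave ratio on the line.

Γ = (Z_L − Z_0)/(Z_L + Z_0) = (35 − j220)/(185 − j220)
|Γ| = 223/287 = 0.775
VSWR = (1 + |Γ|)/(1 − |Γ|) = 1.77/0.225

VSWR ≈ 7.89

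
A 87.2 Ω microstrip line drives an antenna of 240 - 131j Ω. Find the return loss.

Γ = (152.8 − j131)/(327.2 − j131), |Γ| = 0.571
RL = −20·log₁₀|Γ| = −20·log₁₀(0.571)

RL ≈ 4.87 dB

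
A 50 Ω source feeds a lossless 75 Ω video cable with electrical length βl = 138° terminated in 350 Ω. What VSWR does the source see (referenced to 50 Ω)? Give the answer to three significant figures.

tan(βl) = -0.9
Z_in = Z_0·(Z_L + jZ_0·tanβl)/(Z_0 + jZ_L·tanβl) = 34 + j75.2 Ω
Γ_s = (Z_in − Z_s)/(Z_in + Z_s) = (-16 + j75.2)/(84 + j75.2), |Γ_s| = 0.682
VSWR = (1 + |Γ_s|)/(1 − |Γ_s|)

VSWR ≈ 5.29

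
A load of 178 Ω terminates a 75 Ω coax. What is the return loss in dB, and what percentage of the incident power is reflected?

Γ = (178 − 75)/(178 + 75) = 0.407
RL = −20·log₁₀(0.407) = 7.81 dB
P_refl/P_inc = |Γ|² = 0.166

RL ≈ 7.81 dB; 16.6% of incident power reflected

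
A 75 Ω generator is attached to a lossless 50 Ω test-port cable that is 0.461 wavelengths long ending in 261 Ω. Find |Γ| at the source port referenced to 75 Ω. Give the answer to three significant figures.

|Γ| ≈ 0.579

βl = 2π × 0.461 = 166°
tan(βl) = -0.25
Z_in = Z_0·(Z_L + jZ_0·tanβl)/(Z_0 + jZ_L·tanβl) = 103 + j121 Ω
Γ_s = (Z_in − Z_s)/(Z_in + Z_s) = (27.6 + j121)/(178 + j121), |Γ_s| = 0.579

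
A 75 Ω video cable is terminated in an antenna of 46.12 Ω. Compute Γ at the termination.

Γ = -0.238

Γ = (Z_L − Z_0)/(Z_L + Z_0) = (46.12 − 75)/(46.12 + 75) = -28.88/121.1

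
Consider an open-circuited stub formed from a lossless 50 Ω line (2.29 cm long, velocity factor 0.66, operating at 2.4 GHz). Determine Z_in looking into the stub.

λ = v/f = 0.66·c / 2.4 GHz = 0.0825 m
βl = 2π·l/λ = 2π × 0.278 = 99.9°
tan(βl) = -5.71
For an open-circuited stub, Z_in = −jZ_0·cot(βl) = −jZ_0/tan(βl)

Z_in ≈ +j8.75 Ω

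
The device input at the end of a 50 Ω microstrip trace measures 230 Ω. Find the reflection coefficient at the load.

Γ = 0.643

Γ = (Z_L − Z_0)/(Z_L + Z_0) = (230 − 50)/(230 + 50) = 180/280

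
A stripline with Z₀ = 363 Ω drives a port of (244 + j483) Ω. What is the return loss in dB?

Γ = (-119 + j483)/(607 + j483), |Γ| = 0.641
RL = −20·log₁₀|Γ| = −20·log₁₀(0.641)

RL ≈ 3.86 dB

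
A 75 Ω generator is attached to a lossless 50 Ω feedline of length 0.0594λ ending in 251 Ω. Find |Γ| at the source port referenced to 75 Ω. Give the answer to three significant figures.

βl = 2π × 0.0594 = 21.4°
tan(βl) = 0.392
Z_in = Z_0·(Z_L + jZ_0·tanβl)/(Z_0 + jZ_L·tanβl) = 59.5 − j97.4 Ω
Γ_s = (Z_in − Z_s)/(Z_in + Z_s) = (-15.5 − j97.4)/(135 − j97.4), |Γ_s| = 0.594

|Γ| ≈ 0.594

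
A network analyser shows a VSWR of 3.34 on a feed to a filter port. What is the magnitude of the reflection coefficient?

|Γ| ≈ 0.539

|Γ| = (S − 1)/(S + 1) = (3.34 − 1)/(3.34 + 1) = 2.34/4.34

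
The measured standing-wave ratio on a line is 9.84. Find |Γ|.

|Γ| ≈ 0.815

|Γ| = (S − 1)/(S + 1) = (9.84 − 1)/(9.84 + 1) = 8.84/10.8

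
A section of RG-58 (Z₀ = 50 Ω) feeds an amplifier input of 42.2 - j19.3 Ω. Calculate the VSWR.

Γ = (Z_L − Z_0)/(Z_L + Z_0) = (-7.8 − j19.3)/(92.2 − j19.3)
|Γ| = 20.8/94.2 = 0.221
VSWR = (1 + |Γ|)/(1 − |Γ|) = 1.22/0.779

VSWR ≈ 1.57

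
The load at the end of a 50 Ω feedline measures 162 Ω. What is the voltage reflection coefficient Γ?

Γ = (Z_L − Z_0)/(Z_L + Z_0) = (162 − 50)/(162 + 50) = 112/212

Γ = 0.528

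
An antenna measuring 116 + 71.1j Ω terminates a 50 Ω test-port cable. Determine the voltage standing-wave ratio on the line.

Γ = (Z_L − Z_0)/(Z_L + Z_0) = (66 + j71.1)/(166 + j71.1)
|Γ| = 97/181 = 0.537
VSWR = (1 + |Γ|)/(1 − |Γ|) = 1.54/0.463

VSWR ≈ 3.32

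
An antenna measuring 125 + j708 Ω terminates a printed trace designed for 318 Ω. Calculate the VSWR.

Γ = (Z_L − Z_0)/(Z_L + Z_0) = (-193 + j708)/(443 + j708)
|Γ| = 734/835 = 0.879
VSWR = (1 + |Γ|)/(1 − |Γ|) = 1.88/0.121

VSWR ≈ 15.5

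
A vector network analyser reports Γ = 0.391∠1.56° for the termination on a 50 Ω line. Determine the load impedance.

Z_L = Z_0·(1 + Γ)/(1 − Γ) = 50·(1.39 + j0.0106)/(0.609 − j0.0106)

Z_L ≈ 114 + j2.87 Ω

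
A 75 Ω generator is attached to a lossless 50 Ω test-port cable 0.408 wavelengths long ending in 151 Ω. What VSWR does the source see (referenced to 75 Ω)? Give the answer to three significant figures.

βl = 2π × 0.408 = 147°
tan(βl) = -0.652
Z_in = Z_0·(Z_L + jZ_0·tanβl)/(Z_0 + jZ_L·tanβl) = 44.1 + j54.3 Ω
Γ_s = (Z_in − Z_s)/(Z_in + Z_s) = (-30.9 + j54.3)/(119 + j54.3), |Γ_s| = 0.477
VSWR = (1 + |Γ_s|)/(1 − |Γ_s|)

VSWR ≈ 2.83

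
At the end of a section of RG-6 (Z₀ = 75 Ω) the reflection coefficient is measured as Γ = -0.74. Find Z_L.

Z_L = Z_0·(1 + Γ)/(1 − Γ) = 75·(0.26)/(1.74)

Z_L ≈ 11.2 Ω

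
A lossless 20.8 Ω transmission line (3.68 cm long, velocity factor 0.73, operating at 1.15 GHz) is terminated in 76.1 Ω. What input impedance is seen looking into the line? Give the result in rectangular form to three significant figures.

Z_in ≈ 6.41 − j7.1 Ω

λ = v/f = 0.73·c / 1.15 GHz = 0.19 m
βl = 2π·l/λ = 2π × 0.193 = 69.6°
tan(βl) = tan(69.6°) = 2.68
Z_in = Z_0·(Z_L + jZ_0·tanβl)/(Z_0 + jZ_L·tanβl)
     = 20.8·(76.1 + j55.8)/(20.8 + j204)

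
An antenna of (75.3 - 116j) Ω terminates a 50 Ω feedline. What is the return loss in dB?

RL ≈ 3.16 dB

Γ = (25.3 − j116)/(125.3 − j116), |Γ| = 0.695
RL = −20·log₁₀|Γ| = −20·log₁₀(0.695)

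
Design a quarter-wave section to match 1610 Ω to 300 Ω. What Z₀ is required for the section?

Z_qwt = √(Z_0·R_L) = √(300 × 1610) = √483000

Z_qwt ≈ 695 Ω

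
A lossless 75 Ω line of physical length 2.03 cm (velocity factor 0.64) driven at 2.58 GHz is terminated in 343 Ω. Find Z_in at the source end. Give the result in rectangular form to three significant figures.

Z_in ≈ 16.7 + j10.3 Ω

λ = v/f = 0.64·c / 2.58 GHz = 0.0744 m
βl = 2π·l/λ = 2π × 0.273 = 98.2°
tan(βl) = tan(98.2°) = -6.94
Z_in = Z_0·(Z_L + jZ_0·tanβl)/(Z_0 + jZ_L·tanβl)
     = 75·(343 − j520)/(75 − j2380)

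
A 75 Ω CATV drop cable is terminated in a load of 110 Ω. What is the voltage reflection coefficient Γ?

Γ = 0.189

Γ = (Z_L − Z_0)/(Z_L + Z_0) = (110 − 75)/(110 + 75) = 35/185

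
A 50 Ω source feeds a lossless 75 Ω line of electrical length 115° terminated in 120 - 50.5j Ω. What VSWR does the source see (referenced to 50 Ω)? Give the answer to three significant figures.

VSWR ≈ 2.19

tan(βl) = -2.14
Z_in = Z_0·(Z_L + jZ_0·tanβl)/(Z_0 + jZ_L·tanβl) = 56.1 + j42.2 Ω
Γ_s = (Z_in − Z_s)/(Z_in + Z_s) = (6.13 + j42.2)/(106 + j42.2), |Γ_s| = 0.374
VSWR = (1 + |Γ_s|)/(1 − |Γ_s|)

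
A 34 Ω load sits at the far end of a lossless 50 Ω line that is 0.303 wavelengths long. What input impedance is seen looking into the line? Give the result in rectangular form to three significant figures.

βl = 2π × 0.303 = 109°
tan(βl) = tan(109°) = -2.89
Z_in = Z_0·(Z_L + jZ_0·tanβl)/(Z_0 + jZ_L·tanβl)
     = 50·(34 − j145)/(50 − j98.3)

Z_in ≈ 65.4 − j16 Ω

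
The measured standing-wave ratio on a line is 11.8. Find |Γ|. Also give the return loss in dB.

|Γ| ≈ 0.844; return loss ≈ 1.48 dB

|Γ| = (S − 1)/(S + 1) = (11.8 − 1)/(11.8 + 1) = 10.8/12.8
RL = −20·log₁₀|Γ| = −20·log₁₀(0.844)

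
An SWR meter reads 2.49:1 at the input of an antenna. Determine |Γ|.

|Γ| ≈ 0.427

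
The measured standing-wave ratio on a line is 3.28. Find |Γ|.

|Γ| ≈ 0.533

|Γ| = (S − 1)/(S + 1) = (3.28 − 1)/(3.28 + 1) = 2.28/4.28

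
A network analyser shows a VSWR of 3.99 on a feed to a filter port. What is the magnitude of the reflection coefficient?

|Γ| = (S − 1)/(S + 1) = (3.99 − 1)/(3.99 + 1) = 2.99/4.99

|Γ| ≈ 0.599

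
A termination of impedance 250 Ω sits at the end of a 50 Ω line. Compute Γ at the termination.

Γ = (Z_L − Z_0)/(Z_L + Z_0) = (250 − 50)/(250 + 50) = 200/300

Γ = 0.667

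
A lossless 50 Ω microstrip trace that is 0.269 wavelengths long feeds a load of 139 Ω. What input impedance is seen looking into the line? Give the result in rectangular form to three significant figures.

Z_in ≈ 18.2 + j5.21 Ω

βl = 2π × 0.269 = 96.8°
tan(βl) = tan(96.8°) = -8.34
Z_in = Z_0·(Z_L + jZ_0·tanβl)/(Z_0 + jZ_L·tanβl)
     = 50·(139 − j417)/(50 − j1160)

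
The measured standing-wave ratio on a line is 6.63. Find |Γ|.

|Γ| ≈ 0.738

|Γ| = (S − 1)/(S + 1) = (6.63 − 1)/(6.63 + 1) = 5.63/7.63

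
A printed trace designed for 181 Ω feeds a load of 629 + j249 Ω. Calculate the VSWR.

VSWR ≈ 4.06

Γ = (Z_L − Z_0)/(Z_L + Z_0) = (448 + j249)/(810 + j249)
|Γ| = 513/847 = 0.605
VSWR = (1 + |Γ|)/(1 − |Γ|) = 1.6/0.395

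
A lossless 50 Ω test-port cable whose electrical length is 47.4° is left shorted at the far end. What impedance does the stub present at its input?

tan(βl) = 1.09
For a shorted stub, Z_in = jZ_0·tan(βl)

Z_in ≈ +j54.4 Ω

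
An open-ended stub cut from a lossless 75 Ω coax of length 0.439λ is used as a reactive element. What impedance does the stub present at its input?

βl = 2π × 0.439 = 158°
tan(βl) = -0.403
For an open-ended stub, Z_in = −jZ_0·cot(βl) = −jZ_0/tan(βl)

Z_in ≈ +j186 Ω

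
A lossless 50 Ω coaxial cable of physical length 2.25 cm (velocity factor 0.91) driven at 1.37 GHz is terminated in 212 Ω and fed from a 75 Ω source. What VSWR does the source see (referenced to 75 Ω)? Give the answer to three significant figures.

λ = v/f = 0.91·c / 1.37 GHz = 0.199 m
βl = 2π·l/λ = 2π × 0.113 = 40.6°
tan(βl) = 0.859
Z_in = Z_0·(Z_L + jZ_0·tanβl)/(Z_0 + jZ_L·tanβl) = 25.8 − j51.1 Ω
Γ_s = (Z_in − Z_s)/(Z_in + Z_s) = (-49.2 − j51.1)/(101 − j51.1), |Γ_s| = 0.627
VSWR = (1 + |Γ_s|)/(1 − |Γ_s|)

VSWR ≈ 4.37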